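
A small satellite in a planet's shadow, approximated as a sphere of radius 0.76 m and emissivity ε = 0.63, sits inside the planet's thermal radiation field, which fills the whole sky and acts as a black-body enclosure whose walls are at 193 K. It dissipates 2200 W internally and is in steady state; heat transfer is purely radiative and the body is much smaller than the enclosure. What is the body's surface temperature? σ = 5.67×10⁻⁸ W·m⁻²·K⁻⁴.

For a small grey body in a large enclosure, net radiated power = εσA(T⁴ − T_w⁴).
Steady state: P = εσA(T⁴ − T_w⁴) with A = 4πr² = 7.258 m².
T⁴ = P/(εσA) + T_w⁴ = 2200/(0.63·5.67×10⁻⁸·7.258) + (193)⁴
    = 8.485×10⁹ + 1.387×10⁹ = 9.873×10⁹ K⁴.

T ≈ 315 K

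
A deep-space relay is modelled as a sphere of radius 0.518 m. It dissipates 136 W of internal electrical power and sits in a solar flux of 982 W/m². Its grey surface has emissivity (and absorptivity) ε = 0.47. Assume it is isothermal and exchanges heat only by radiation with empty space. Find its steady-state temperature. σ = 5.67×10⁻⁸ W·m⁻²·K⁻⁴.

T ≈ 276 K

At steady state, absorbed solar power + internal power = radiated power.
Absorbed: α·S·A_cross = 0.47·982·0.8430 = 389.1 W (cross-section πr²).
Total input = 389.1 + 136 = 525.1 W.
Radiated: εσ·A_surf·T⁴ with A_surf = 4πr² = 3.372 m².
T⁴ = 525.1/(0.47·5.67×10⁻⁸·3.372) = 5.843×10⁹ K⁴.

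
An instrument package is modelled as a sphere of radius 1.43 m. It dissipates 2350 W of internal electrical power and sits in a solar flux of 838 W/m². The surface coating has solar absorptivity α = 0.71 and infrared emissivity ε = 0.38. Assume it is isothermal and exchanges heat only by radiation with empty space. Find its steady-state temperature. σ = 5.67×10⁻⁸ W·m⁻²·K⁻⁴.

At steady state, absorbed solar power + internal power = radiated power.
Absorbed: α·S·A_cross = 0.71·838·6.424 = 3822 W (cross-section πr²).
Total input = 3822 + 2350 = 6172 W.
Radiated: εσ·A_surf·T⁴ with A_surf = 4πr² = 25.70 m².
T⁴ = 6172/(0.38·5.67×10⁻⁸·25.70) = 1.115×10¹⁰ K⁴.

T ≈ 325 K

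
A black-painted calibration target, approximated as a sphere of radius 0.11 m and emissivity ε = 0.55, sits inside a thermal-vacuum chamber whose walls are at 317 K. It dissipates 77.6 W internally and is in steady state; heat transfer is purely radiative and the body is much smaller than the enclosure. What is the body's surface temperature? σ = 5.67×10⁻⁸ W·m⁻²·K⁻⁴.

For a small grey body in a large enclosure, net radiated power = εσA(T⁴ − T_w⁴).
Steady state: P = εσA(T⁴ − T_w⁴) with A = 4πr² = 0.1521 m².
T⁴ = P/(εσA) + T_w⁴ = 77.6/(0.55·5.67×10⁻⁸·0.1521) + (317)⁴
    = 1.637×10¹⁰ + 1.010×10¹⁰ = 2.646×10¹⁰ K⁴.

T ≈ 403 K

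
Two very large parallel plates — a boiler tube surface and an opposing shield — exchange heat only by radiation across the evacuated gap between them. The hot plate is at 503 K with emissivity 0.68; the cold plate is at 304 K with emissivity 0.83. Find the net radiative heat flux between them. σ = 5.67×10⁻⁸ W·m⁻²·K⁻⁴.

For two infinite grey parallel plates, q = σ(T₁⁴ − T₂⁴)/(1/ε₁ + 1/ε₂ − 1).
T₁⁴ − T₂⁴ = 6.401×10¹⁰ − 8.541×10⁹ = 5.547×10¹⁰ K⁴.
1/ε₁ + 1/ε₂ − 1 = 1.471 + 1.205 − 1 = 1.675.
q = 5.67×10⁻⁸ × 5.547×10¹⁰ / 1.675.

q ≈ 1880 W/m²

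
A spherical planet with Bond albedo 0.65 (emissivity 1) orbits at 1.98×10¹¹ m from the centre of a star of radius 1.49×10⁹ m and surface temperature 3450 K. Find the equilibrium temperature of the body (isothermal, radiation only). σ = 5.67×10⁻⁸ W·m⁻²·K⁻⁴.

The star's surface emits σT_*⁴; at distance d the flux is S = σT_*⁴(R_*/d)².
S = 5.67×10⁻⁸·(3450)⁴·(1.49×10⁹/1.98×10¹¹)² = 454.9 W/m².
For an isothermal sphere T⁴ = (1−a)S/(4σ) = 7.020×10⁸ K⁴.

T ≈ 163 K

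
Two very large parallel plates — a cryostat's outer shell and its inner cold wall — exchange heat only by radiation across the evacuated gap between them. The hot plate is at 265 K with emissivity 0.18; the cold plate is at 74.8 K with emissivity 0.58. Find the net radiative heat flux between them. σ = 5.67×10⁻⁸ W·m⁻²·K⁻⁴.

For two infinite grey parallel plates, q = σ(T₁⁴ − T₂⁴)/(1/ε₁ + 1/ε₂ − 1).
T₁⁴ − T₂⁴ = 4.932×10⁹ − 3.130×10⁷ = 4.900×10⁹ K⁴.
1/ε₁ + 1/ε₂ − 1 = 5.556 + 1.724 − 1 = 6.280.
q = 5.67×10⁻⁸ × 4.900×10⁹ / 6.280.

q ≈ 44.2 W/m²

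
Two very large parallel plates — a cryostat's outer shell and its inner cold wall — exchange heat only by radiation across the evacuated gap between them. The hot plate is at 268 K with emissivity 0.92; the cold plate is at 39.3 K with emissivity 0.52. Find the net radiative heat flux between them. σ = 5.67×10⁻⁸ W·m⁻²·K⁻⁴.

q ≈ 145 W/m²

For two infinite grey parallel plates, q = σ(T₁⁴ − T₂⁴)/(1/ε₁ + 1/ε₂ − 1).
T₁⁴ − T₂⁴ = 5.159×10⁹ − 2.385×10⁶ = 5.156×10⁹ K⁴.
1/ε₁ + 1/ε₂ − 1 = 1.087 + 1.923 − 1 = 2.010.
q = 5.67×10⁻⁸ × 5.156×10⁹ / 2.010.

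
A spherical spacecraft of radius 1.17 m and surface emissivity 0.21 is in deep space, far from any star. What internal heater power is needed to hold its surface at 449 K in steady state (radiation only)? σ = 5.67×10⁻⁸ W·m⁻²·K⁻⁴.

P = εσ·4πr²·T⁴.
4πr² = 17.20 m²; T⁴ = 4.064×10¹⁰ K⁴.
P = 0.21·5.67×10⁻⁸·17.20·4.064×10¹⁰.

P ≈ 8320 W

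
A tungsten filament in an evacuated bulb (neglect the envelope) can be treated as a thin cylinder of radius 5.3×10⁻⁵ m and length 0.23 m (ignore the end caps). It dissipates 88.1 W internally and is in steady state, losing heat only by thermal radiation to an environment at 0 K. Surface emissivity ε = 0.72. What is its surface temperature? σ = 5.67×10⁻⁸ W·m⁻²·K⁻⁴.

Steady state: internal power = radiated power, P = εσA T⁴.
Radiating area A = 2πrL = 7.659×10⁻⁵ m².
T⁴ = P/(εσA) = 88.1/(0.72·5.67×10⁻⁸·7.659×10⁻⁵) = 2.818×10¹³ K⁴.
T = (2.818×10¹³)^(1/4).

T ≈ 2300 K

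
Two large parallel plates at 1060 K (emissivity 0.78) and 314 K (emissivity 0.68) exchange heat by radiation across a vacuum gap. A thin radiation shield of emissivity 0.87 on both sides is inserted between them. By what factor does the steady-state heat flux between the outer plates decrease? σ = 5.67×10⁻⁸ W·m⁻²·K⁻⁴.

Without shield: q₀ = σΔ(T⁴)/(1/ε₁+1/ε₂−1) with denominator 1.753.
With shield the two gaps are in series; the resistances add: (1/ε₁+1/ε_s−1)+(1/ε_s+1/ε₂−1) = 1.431+1.620 = 3.051.
Heat-flux ratio q₀/q = 3.051/1.753.

factor ≈ 1.74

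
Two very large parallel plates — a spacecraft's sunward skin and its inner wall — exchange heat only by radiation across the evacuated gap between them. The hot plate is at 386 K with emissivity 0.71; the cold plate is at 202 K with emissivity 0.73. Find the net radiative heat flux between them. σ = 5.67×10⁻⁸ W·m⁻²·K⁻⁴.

For two infinite grey parallel plates, q = σ(T₁⁴ − T₂⁴)/(1/ε₁ + 1/ε₂ − 1).
T₁⁴ − T₂⁴ = 2.220×10¹⁰ − 1.665×10⁹ = 2.053×10¹⁰ K⁴.
1/ε₁ + 1/ε₂ − 1 = 1.408 + 1.370 − 1 = 1.778.
q = 5.67×10⁻⁸ × 2.053×10¹⁰ / 1.778.

q ≈ 655 W/m²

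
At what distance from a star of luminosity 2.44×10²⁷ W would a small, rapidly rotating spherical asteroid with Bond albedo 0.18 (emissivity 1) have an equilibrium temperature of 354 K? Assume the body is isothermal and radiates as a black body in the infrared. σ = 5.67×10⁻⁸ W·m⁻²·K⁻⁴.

For an isothermal black-emitting sphere, (1−a)S·πr² = σ·4πr²·T⁴ ⇒ S = 4σT⁴/(1−a).
S = 4·5.67×10⁻⁸·(354)⁴/0.820 = 4344 W/m².
Flux falls as S = L/(4πd²), so d = √(L/(4πS)) = √(2.44×10²⁷/(4π·4344)).

d ≈ 2.11×10¹¹ m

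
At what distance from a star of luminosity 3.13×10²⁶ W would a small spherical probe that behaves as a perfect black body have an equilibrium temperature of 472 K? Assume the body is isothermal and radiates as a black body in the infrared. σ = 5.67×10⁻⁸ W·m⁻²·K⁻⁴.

For an isothermal black-emitting sphere, (1−a)S·πr² = σ·4πr²·T⁴ ⇒ S = 4σT⁴/(1−a).
S = 4·5.67×10⁻⁸·(472)⁴/1.00 = 11260 W/m².
Flux falls as S = L/(4πd²), so d = √(L/(4πS)) = √(3.13×10²⁶/(4π·11260)).

d ≈ 4.70×10¹⁰ m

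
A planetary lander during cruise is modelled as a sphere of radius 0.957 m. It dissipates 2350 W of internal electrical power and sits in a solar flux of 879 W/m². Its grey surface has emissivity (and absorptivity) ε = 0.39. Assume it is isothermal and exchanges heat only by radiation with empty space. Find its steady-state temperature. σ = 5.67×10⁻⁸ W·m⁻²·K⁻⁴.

At steady state, absorbed solar power + internal power = radiated power.
Absorbed: α·S·A_cross = 0.39·879·2.877 = 986.3 W (cross-section πr²).
Total input = 986.3 + 2350 = 3336 W.
Radiated: εσ·A_surf·T⁴ with A_surf = 4πr² = 11.51 m².
T⁴ = 3336/(0.39·5.67×10⁻⁸·11.51) = 1.311×10¹⁰ K⁴.

T ≈ 338 K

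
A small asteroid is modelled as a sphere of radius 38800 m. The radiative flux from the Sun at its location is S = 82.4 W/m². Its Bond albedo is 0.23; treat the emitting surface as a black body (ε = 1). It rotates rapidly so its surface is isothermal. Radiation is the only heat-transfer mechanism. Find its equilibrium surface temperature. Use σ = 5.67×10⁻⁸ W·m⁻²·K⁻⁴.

At equilibrium, absorbed power = emitted power.
Absorbing cross-section = πr² = 4.729×10⁹ m²; emitting surface = 4πr² = 1.892×10¹⁰ m² (ratio 4).
(1−a)S·A_cross = εσ·A_surf·T⁴  ⇒  T⁴ = (1−a)S/(4σ).
T⁴ = 0.770·82.4/(4·5.67×10⁻⁸) = 2.798×10⁸ K⁴.
T = (2.798×10⁸)^(1/4).

T ≈ 129 K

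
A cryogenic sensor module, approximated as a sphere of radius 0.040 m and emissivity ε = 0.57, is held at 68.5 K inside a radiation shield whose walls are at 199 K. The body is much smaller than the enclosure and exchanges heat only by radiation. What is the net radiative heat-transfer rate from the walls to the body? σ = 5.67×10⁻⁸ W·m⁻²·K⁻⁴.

For a small grey body in a large enclosure: P_net = εσA(T_body⁴ − T_wall⁴).
A = 4πr² = 0.02011 m²; T_body⁴ − T_wall⁴ = 2.202×10⁷ − 1.568×10⁹ = -1.546×10⁹ K⁴.
|P_net| = 0.57·5.67×10⁻⁸·0.02011·1.546×10⁹.

P_net ≈ 1.00 W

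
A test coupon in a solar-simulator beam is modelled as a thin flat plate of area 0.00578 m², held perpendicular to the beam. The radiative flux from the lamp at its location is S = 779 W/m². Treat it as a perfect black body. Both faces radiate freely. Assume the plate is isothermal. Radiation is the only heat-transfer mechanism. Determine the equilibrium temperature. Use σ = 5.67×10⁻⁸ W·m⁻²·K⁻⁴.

T ≈ 288 K

At equilibrium, absorbed power = emitted power.
Absorbing cross-section = A = 0.005780 m²; emitting surface = 2A = 0.01156 m² (ratio 2).
S·A_cross = εσ·A_surf·T⁴  ⇒  T⁴ = S/(2σ).
T⁴ = 1.00·779/(2·5.67×10⁻⁸) = 6.869×10⁹ K⁴.
T = (6.869×10⁹)^(1/4).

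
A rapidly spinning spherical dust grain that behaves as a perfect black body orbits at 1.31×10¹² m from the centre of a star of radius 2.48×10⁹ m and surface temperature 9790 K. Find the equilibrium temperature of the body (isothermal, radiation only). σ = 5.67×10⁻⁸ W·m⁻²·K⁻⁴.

The star's surface emits σT_*⁴; at distance d the flux is S = σT_*⁴(R_*/d)².
S = 5.67×10⁻⁸·(9790)⁴·(2.48×10⁹/1.31×10¹²)² = 1867 W/m².
For an isothermal sphere T⁴ = (1−a)S/(4σ) = 8.231×10⁹ K⁴.

T ≈ 301 K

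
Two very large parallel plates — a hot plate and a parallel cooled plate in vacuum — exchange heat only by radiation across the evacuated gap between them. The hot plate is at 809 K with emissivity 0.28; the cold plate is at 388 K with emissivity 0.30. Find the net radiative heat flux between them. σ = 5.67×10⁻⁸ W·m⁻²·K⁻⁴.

q ≈ 3900 W/m²

For two infinite grey parallel plates, q = σ(T₁⁴ − T₂⁴)/(1/ε₁ + 1/ε₂ − 1).
T₁⁴ − T₂⁴ = 4.283×10¹¹ − 2.266×10¹⁰ = 4.057×10¹¹ K⁴.
1/ε₁ + 1/ε₂ − 1 = 3.571 + 3.333 − 1 = 5.905.
q = 5.67×10⁻⁸ × 4.057×10¹¹ / 5.905.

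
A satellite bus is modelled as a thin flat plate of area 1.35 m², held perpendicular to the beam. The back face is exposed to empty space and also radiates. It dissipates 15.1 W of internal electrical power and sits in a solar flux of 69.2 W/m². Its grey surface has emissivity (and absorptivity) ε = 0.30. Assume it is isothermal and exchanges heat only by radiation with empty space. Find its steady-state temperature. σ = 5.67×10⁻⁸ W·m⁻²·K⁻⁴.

At steady state, absorbed solar power + internal power = radiated power.
Absorbed: α·S·A_cross = 0.30·69.2·1.350 = 28.03 W (cross-section A).
Total input = 28.03 + 15.1 = 43.13 W.
Radiated: εσ·A_surf·T⁴ with A_surf = 2A = 2.700 m².
T⁴ = 43.13/(0.30·5.67×10⁻⁸·2.700) = 9.390×10⁸ K⁴.

T ≈ 175 K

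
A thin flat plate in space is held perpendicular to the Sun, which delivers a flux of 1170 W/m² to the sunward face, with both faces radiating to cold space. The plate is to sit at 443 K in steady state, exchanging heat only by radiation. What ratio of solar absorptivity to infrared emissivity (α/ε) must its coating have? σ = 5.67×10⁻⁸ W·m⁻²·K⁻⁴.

Balance: αS·A = εσ·2A·T⁴ ⇒ α/ε = 2σT⁴/S.
α/ε = 2·5.67×10⁻⁸·(443)⁴/1170 = 2·5.67×10⁻⁸·3.851×10¹⁰/1170.

α/ε ≈ 3.73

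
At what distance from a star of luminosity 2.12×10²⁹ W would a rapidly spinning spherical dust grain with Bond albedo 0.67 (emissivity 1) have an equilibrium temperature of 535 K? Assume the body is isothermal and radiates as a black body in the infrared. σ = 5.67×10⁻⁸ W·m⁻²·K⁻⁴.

For an isothermal black-emitting sphere, (1−a)S·πr² = σ·4πr²·T⁴ ⇒ S = 4σT⁴/(1−a).
S = 4·5.67×10⁻⁸·(535)⁴/0.330 = 56300 W/m².
Flux falls as S = L/(4πd²), so d = √(L/(4πS)) = √(2.12×10²⁹/(4π·56300)).

d ≈ 5.47×10¹¹ m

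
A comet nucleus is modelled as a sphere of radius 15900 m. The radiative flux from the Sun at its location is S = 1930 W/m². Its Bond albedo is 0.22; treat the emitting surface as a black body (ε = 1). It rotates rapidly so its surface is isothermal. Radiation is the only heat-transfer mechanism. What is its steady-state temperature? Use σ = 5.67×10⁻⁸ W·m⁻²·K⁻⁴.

At equilibrium, absorbed power = emitted power.
Absorbing cross-section = πr² = 7.942×10⁸ m²; emitting surface = 4πr² = 3.177×10⁹ m² (ratio 4).
(1−a)S·A_cross = εσ·A_surf·T⁴  ⇒  T⁴ = (1−a)S/(4σ).
T⁴ = 0.780·1930/(4·5.67×10⁻⁸) = 6.638×10⁹ K⁴.
T = (6.638×10⁹)^(1/4).

T ≈ 285 K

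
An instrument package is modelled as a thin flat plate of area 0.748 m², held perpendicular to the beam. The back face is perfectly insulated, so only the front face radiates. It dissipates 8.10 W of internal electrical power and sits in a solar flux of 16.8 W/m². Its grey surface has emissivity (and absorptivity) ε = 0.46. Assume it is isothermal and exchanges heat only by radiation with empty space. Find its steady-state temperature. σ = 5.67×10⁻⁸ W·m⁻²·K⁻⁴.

At steady state, absorbed solar power + internal power = radiated power.
Absorbed: α·S·A_cross = 0.46·16.8·0.7480 = 5.781 W (cross-section A).
Total input = 5.781 + 8.10 = 13.88 W.
Radiated: εσ·A_surf·T⁴ with A_surf = A = 0.7480 m².
T⁴ = 13.88/(0.46·5.67×10⁻⁸·0.7480) = 7.115×10⁸ K⁴.

T ≈ 163 K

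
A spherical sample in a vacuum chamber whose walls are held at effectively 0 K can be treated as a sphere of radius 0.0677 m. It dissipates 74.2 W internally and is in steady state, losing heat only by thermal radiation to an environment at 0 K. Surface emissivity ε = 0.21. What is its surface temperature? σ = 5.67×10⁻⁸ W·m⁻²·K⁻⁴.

Steady state: internal power = radiated power, P = εσA T⁴.
Radiating area A = 4πr² = 0.05760 m².
T⁴ = P/(εσA) = 74.2/(0.21·5.67×10⁻⁸·0.05760) = 1.082×10¹¹ K⁴.
T = (1.082×10¹¹)^(1/4).

T ≈ 574 K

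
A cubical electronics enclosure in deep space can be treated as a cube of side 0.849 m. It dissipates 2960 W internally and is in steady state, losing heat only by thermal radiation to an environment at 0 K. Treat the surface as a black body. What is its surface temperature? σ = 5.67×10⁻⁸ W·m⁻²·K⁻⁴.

Steady state: internal power = radiated power, P = εσA T⁴.
Radiating area A = 6L² = 4.325 m².
T⁴ = P/(εσA) = 2960/(1.0·5.67×10⁻⁸·4.325) = 1.207×10¹⁰ K⁴.
T = (1.207×10¹⁰)^(1/4).

T ≈ 331 K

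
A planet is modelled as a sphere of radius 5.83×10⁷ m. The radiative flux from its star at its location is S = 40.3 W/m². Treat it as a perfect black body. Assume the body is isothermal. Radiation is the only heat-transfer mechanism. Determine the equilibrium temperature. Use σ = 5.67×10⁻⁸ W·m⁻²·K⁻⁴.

At equilibrium, absorbed power = emitted power.
Absorbing cross-section = πr² = 1.068×10¹⁶ m²; emitting surface = 4πr² = 4.271×10¹⁶ m² (ratio 4).
S·A_cross = εσ·A_surf·T⁴  ⇒  T⁴ = S/(4σ).
T⁴ = 1.00·40.3/(4·5.67×10⁻⁸) = 1.777×10⁸ K⁴.
T = (1.777×10⁸)^(1/4).

T ≈ 115 K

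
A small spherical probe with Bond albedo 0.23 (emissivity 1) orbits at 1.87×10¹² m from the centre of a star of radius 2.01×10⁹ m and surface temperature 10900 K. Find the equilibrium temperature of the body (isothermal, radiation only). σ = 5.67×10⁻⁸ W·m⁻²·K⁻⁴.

T ≈ 237 K

The star's surface emits σT_*⁴; at distance d the flux is S = σT_*⁴(R_*/d)².
S = 5.67×10⁻⁸·(10900)⁴·(2.01×10⁹/1.87×10¹²)² = 924.7 W/m².
For an isothermal sphere T⁴ = (1−a)S/(4σ) = 3.139×10⁹ K⁴.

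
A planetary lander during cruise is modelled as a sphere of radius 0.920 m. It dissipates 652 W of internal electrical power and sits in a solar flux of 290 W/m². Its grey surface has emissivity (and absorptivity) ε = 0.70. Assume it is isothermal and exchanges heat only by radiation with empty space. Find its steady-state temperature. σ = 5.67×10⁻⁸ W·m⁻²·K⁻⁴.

At steady state, absorbed solar power + internal power = radiated power.
Absorbed: α·S·A_cross = 0.70·290·2.659 = 539.8 W (cross-section πr²).
Total input = 539.8 + 652 = 1192 W.
Radiated: εσ·A_surf·T⁴ with A_surf = 4πr² = 10.64 m².
T⁴ = 1192/(0.70·5.67×10⁻⁸·10.64) = 2.823×10⁹ K⁴.

T ≈ 231 K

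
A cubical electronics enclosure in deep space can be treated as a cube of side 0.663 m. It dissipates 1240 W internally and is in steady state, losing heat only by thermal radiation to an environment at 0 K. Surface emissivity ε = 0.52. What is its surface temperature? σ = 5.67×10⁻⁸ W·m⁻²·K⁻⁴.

T ≈ 355 K

Steady state: internal power = radiated power, P = εσA T⁴.
Radiating area A = 6L² = 2.637 m².
T⁴ = P/(εσA) = 1240/(0.52·5.67×10⁻⁸·2.637) = 1.595×10¹⁰ K⁴.
T = (1.595×10¹⁰)^(1/4).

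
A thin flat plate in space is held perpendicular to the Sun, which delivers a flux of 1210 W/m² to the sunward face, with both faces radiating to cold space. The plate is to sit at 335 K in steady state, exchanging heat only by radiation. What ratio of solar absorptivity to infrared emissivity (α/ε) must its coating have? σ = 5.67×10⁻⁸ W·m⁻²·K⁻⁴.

α/ε ≈ 1.18

Balance: αS·A = εσ·2A·T⁴ ⇒ α/ε = 2σT⁴/S.
α/ε = 2·5.67×10⁻⁸·(335)⁴/1210 = 2·5.67×10⁻⁸·1.259×10¹⁰/1210.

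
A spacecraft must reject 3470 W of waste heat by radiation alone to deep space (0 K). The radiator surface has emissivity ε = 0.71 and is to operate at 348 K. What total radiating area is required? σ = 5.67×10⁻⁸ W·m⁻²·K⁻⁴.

A ≈ 5.88 m²

P = εσA T⁴ ⇒ A = P/(εσT⁴).
T⁴ = 1.467×10¹⁰ K⁴.
A = 3470/(0.71 × 5.67×10⁻⁸ × 1.467×10¹⁰).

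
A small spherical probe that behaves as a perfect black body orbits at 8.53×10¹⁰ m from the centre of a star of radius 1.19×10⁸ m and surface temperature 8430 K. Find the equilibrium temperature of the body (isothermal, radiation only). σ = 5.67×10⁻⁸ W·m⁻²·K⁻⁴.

T ≈ 223 K

The star's surface emits σT_*⁴; at distance d the flux is S = σT_*⁴(R_*/d)².
S = 5.67×10⁻⁸·(8430)⁴·(1.19×10⁸/8.53×10¹⁰)² = 557.3 W/m².
For an isothermal sphere T⁴ = (1−a)S/(4σ) = 2.457×10⁹ K⁴.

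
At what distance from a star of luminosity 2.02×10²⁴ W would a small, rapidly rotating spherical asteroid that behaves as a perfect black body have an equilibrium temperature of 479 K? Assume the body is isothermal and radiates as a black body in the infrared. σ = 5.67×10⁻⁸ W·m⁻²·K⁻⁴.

For an isothermal black-emitting sphere, (1−a)S·πr² = σ·4πr²·T⁴ ⇒ S = 4σT⁴/(1−a).
S = 4·5.67×10⁻⁸·(479)⁴/1.00 = 11940 W/m².
Flux falls as S = L/(4πd²), so d = √(L/(4πS)) = √(2.02×10²⁴/(4π·11940)).

d ≈ 3.67×10⁹ m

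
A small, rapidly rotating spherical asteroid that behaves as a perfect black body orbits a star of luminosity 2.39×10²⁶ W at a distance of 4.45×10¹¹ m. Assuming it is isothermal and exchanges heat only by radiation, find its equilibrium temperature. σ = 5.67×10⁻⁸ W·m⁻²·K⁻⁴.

First find the stellar flux at distance d: S = L/(4πd²) = 2.39×10²⁶/(4π·(4.45×10¹¹)²) = 96.04 W/m².
For an isothermal sphere, absorbed (1−a)S·πr² = emitted σ·4πr²·T⁴, so T⁴ = (1−a)S/(4σ).
T⁴ = 1.00·96.04/(4·5.67×10⁻⁸) = 4.235×10⁸ K⁴.

T ≈ 143 K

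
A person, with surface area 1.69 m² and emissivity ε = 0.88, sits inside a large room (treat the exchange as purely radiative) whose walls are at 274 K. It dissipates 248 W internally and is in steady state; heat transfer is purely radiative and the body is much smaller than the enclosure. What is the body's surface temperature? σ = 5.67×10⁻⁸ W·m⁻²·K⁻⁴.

For a small grey body in a large enclosure, net radiated power = εσA(T⁴ − T_w⁴).
Steady state: P = εσA(T⁴ − T_w⁴) with A = 1.69 m².
T⁴ = P/(εσA) + T_w⁴ = 248/(0.88·5.67×10⁻⁸·1.690) + (274)⁴
    = 2.941×10⁹ + 5.636×10⁹ = 8.577×10⁹ K⁴.

T ≈ 304 K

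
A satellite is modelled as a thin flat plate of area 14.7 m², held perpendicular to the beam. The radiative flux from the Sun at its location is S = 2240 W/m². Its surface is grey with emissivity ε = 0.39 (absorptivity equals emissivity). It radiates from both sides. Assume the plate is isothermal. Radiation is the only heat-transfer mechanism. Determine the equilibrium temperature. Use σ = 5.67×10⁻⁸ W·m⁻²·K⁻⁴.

T ≈ 375 K

At equilibrium, absorbed power = emitted power.
Absorbing cross-section = A = 14.70 m²; emitting surface = 2A = 29.40 m² (ratio 2).
εS·A_cross = εσ·A_surf·T⁴  ⇒  T⁴ = S/(2σ)   (ε cancels).
T⁴ = 2240/(2·5.67×10⁻⁸) = 1.975×10¹⁰ K⁴.
T = (1.975×10¹⁰)^(1/4).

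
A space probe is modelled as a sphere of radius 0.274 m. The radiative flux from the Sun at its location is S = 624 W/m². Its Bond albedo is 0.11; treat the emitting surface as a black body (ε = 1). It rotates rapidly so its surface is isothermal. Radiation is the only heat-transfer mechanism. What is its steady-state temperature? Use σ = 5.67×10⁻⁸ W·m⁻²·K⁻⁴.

T ≈ 222 K

At equilibrium, absorbed power = emitted power.
Absorbing cross-section = πr² = 0.2359 m²; emitting surface = 4πr² = 0.9434 m² (ratio 4).
(1−a)S·A_cross = εσ·A_surf·T⁴  ⇒  T⁴ = (1−a)S/(4σ).
T⁴ = 0.890·624/(4·5.67×10⁻⁸) = 2.449×10⁹ K⁴.
T = (2.449×10⁹)^(1/4).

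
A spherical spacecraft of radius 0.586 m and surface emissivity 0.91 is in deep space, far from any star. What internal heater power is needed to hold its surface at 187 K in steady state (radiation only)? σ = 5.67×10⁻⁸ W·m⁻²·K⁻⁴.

P ≈ 272 W

P = εσ·4πr²·T⁴.
4πr² = 4.315 m²; T⁴ = 1.223×10⁹ K⁴.
P = 0.91·5.67×10⁻⁸·4.315·1.223×10⁹.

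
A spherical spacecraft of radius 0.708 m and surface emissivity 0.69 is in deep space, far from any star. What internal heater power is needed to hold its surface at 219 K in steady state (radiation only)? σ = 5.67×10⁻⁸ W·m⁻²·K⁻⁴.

P = εσ·4πr²·T⁴.
4πr² = 6.299 m²; T⁴ = 2.300×10⁹ K⁴.
P = 0.69·5.67×10⁻⁸·6.299·2.300×10⁹.

P ≈ 567 W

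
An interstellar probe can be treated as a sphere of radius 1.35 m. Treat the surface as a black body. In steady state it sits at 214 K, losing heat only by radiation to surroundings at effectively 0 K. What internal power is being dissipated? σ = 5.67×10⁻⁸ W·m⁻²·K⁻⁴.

P ≈ 2720 W

Steady state: P = εσA T⁴.
A = 4πr² = 22.90 m²; T⁴ = (214)⁴ = 2.097×10⁹ K⁴.
P = 1.0 × 5.67×10⁻⁸ × 22.90 × 2.097×10⁹.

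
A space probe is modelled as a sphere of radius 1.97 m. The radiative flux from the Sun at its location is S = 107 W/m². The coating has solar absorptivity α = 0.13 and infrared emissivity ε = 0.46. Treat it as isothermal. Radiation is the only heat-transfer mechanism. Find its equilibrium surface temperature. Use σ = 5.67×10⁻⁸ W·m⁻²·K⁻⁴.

T ≈ 107 K

At equilibrium, absorbed power = emitted power.
Absorbing cross-section = πr² = 12.19 m²; emitting surface = 4πr² = 48.77 m² (ratio 4).
αS·A_cross = εσ·A_surf·T⁴  ⇒  T⁴ = αS/(ε·4σ).
T⁴ = 0.130·107/(0.46·4·5.67×10⁻⁸) = 1.333×10⁸ K⁴.
T = (1.333×10⁸)^(1/4).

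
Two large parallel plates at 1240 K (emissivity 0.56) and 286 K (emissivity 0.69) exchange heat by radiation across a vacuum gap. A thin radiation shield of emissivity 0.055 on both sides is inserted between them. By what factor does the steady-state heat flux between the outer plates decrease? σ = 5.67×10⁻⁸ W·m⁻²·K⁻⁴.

factor ≈ 16.8

Without shield: q₀ = σΔ(T⁴)/(1/ε₁+1/ε₂−1) with denominator 2.235.
With shield the two gaps are in series; the resistances add: (1/ε₁+1/ε_s−1)+(1/ε_s+1/ε₂−1) = 18.97+18.63 = 37.60.
Heat-flux ratio q₀/q = 37.60/2.235.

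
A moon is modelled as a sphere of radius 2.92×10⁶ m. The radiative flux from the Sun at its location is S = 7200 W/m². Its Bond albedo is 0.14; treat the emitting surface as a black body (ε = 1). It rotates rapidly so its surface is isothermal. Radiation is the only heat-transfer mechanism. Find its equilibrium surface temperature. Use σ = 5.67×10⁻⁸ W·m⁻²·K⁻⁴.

At equilibrium, absorbed power = emitted power.
Absorbing cross-section = πr² = 2.679×10¹³ m²; emitting surface = 4πr² = 1.071×10¹⁴ m² (ratio 4).
(1−a)S·A_cross = εσ·A_surf·T⁴  ⇒  T⁴ = (1−a)S/(4σ).
T⁴ = 0.860·7200/(4·5.67×10⁻⁸) = 2.730×10¹⁰ K⁴.
T = (2.730×10¹⁰)^(1/4).

T ≈ 406 K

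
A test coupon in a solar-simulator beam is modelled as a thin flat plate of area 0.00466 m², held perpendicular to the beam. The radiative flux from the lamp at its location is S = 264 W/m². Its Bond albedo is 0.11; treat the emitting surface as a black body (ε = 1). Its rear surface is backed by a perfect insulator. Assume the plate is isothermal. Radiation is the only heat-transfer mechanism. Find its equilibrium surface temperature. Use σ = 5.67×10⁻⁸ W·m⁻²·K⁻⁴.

At equilibrium, absorbed power = emitted power.
Absorbing cross-section = A = 0.004660 m²; emitting surface = A = 0.004660 m² (ratio 1).
(1−a)S·A_cross = εσ·A_surf·T⁴  ⇒  T⁴ = (1−a)S/(1σ).
T⁴ = 0.890·264/(1·5.67×10⁻⁸) = 4.144×10⁹ K⁴.
T = (4.144×10⁹)^(1/4).

T ≈ 254 K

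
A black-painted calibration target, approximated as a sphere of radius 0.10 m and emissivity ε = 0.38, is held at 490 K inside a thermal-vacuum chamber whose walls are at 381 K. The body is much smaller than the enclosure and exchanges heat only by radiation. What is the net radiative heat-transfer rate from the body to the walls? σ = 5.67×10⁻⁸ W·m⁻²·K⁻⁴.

For a small grey body in a large enclosure: P_net = εσA(T_body⁴ − T_wall⁴).
A = 4πr² = 0.1257 m²; T_body⁴ − T_wall⁴ = 5.765×10¹⁰ − 2.107×10¹⁰ = 3.658×10¹⁰ K⁴.
|P_net| = 0.38·5.67×10⁻⁸·0.1257·3.658×10¹⁰.

P_net ≈ 99.0 W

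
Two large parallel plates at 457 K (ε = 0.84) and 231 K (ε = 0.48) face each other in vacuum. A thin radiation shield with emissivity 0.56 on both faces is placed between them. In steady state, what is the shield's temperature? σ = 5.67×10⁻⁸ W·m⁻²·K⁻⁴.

T_s ≈ 405 K

In steady state the net flux on the hot side equals that on the cold side.
σ(T₁⁴−T_s⁴)/D₁ = σ(T_s⁴−T₂⁴)/D₂, with D₁ = 1/ε₁+1/ε_s−1 = 1.976, D₂ = 1/ε_s+1/ε₂−1 = 2.869.
Solve for T_s⁴: T_s⁴ = (D₂·T₁⁴ + D₁·T₂⁴)/(D₁+D₂) = 2.699×10¹⁰ K⁴.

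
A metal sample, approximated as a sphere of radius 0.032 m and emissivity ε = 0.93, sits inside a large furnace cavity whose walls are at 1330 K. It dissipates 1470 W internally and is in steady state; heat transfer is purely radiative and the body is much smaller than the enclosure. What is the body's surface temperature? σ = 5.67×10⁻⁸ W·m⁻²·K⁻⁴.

T ≈ 1520 K

For a small grey body in a large enclosure, net radiated power = εσA(T⁴ − T_w⁴).
Steady state: P = εσA(T⁴ − T_w⁴) with A = 4πr² = 0.01287 m².
T⁴ = P/(εσA) + T_w⁴ = 1470/(0.93·5.67×10⁻⁸·0.01287) + (1330)⁴
    = 2.166×10¹² + 3.129×10¹² = 5.295×10¹² K⁴.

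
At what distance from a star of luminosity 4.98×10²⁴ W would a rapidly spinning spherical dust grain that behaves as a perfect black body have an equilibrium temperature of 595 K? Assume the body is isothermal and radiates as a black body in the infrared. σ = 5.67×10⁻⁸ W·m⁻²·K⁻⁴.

For an isothermal black-emitting sphere, (1−a)S·πr² = σ·4πr²·T⁴ ⇒ S = 4σT⁴/(1−a).
S = 4·5.67×10⁻⁸·(595)⁴/1.00 = 28430 W/m².
Flux falls as S = L/(4πd²), so d = √(L/(4πS)) = √(4.98×10²⁴/(4π·28430)).

d ≈ 3.73×10⁹ m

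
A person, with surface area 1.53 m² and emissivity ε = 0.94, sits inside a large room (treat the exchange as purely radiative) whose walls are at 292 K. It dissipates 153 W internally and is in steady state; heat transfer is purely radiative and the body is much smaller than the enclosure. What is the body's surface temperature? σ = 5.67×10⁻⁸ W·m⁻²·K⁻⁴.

T ≈ 309 K

For a small grey body in a large enclosure, net radiated power = εσA(T⁴ − T_w⁴).
Steady state: P = εσA(T⁴ − T_w⁴) with A = 1.53 m².
T⁴ = P/(εσA) + T_w⁴ = 153/(0.94·5.67×10⁻⁸·1.530) + (292)⁴
    = 1.876×10⁹ + 7.270×10⁹ = 9.146×10⁹ K⁴.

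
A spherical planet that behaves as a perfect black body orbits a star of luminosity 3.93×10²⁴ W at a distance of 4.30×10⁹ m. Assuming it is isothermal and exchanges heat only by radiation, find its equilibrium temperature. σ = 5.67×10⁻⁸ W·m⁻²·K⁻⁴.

T ≈ 523 K

First find the stellar flux at distance d: S = L/(4πd²) = 3.93×10²⁴/(4π·(4.30×10⁹)²) = 16910 W/m².
For an isothermal sphere, absorbed (1−a)S·πr² = emitted σ·4πr²·T⁴, so T⁴ = (1−a)S/(4σ).
T⁴ = 1.00·16910/(4·5.67×10⁻⁸) = 7.458×10¹⁰ K⁴.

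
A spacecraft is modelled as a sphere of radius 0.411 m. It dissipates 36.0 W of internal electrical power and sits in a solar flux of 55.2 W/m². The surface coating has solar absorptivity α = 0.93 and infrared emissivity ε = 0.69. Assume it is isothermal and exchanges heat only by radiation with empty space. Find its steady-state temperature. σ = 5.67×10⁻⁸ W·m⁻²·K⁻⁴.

T ≈ 166 K

At steady state, absorbed solar power + internal power = radiated power.
Absorbed: α·S·A_cross = 0.93·55.2·0.5307 = 27.24 W (cross-section πr²).
Total input = 27.24 + 36.0 = 63.24 W.
Radiated: εσ·A_surf·T⁴ with A_surf = 4πr² = 2.123 m².
T⁴ = 63.24/(0.69·5.67×10⁻⁸·2.123) = 7.615×10⁸ K⁴.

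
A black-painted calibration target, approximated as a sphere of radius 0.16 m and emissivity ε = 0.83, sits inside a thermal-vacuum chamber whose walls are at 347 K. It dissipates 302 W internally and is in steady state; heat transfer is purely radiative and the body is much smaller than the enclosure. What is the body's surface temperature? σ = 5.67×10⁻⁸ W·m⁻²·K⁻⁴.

T ≈ 431 K

For a small grey body in a large enclosure, net radiated power = εσA(T⁴ − T_w⁴).
Steady state: P = εσA(T⁴ − T_w⁴) with A = 4πr² = 0.3217 m².
T⁴ = P/(εσA) + T_w⁴ = 302/(0.83·5.67×10⁻⁸·0.3217) + (347)⁴
    = 1.995×10¹⁰ + 1.450×10¹⁰ = 3.445×10¹⁰ K⁴.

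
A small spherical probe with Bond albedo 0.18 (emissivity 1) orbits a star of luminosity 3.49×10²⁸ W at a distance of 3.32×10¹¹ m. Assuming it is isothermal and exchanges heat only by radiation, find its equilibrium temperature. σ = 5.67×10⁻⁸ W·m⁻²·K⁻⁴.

First find the stellar flux at distance d: S = L/(4πd²) = 3.49×10²⁸/(4π·(3.32×10¹¹)²) = 25200 W/m².
For an isothermal sphere, absorbed (1−a)S·πr² = emitted σ·4πr²·T⁴, so T⁴ = (1−a)S/(4σ).
T⁴ = 0.820·25200/(4·5.67×10⁻⁸) = 9.110×10¹⁰ K⁴.

T ≈ 549 K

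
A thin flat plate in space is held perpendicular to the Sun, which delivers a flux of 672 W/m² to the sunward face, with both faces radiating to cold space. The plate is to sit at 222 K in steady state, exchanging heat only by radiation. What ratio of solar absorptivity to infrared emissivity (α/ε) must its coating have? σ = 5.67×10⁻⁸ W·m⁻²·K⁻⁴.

Balance: αS·A = εσ·2A·T⁴ ⇒ α/ε = 2σT⁴/S.
α/ε = 2·5.67×10⁻⁸·(222)⁴/672 = 2·5.67×10⁻⁸·2.429×10⁹/672.

α/ε ≈ 0.410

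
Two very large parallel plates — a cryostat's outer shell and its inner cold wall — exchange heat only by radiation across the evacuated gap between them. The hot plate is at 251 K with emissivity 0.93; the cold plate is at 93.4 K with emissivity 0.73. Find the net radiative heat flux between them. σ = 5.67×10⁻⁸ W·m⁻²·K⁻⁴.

q ≈ 153 W/m²

For two infinite grey parallel plates, q = σ(T₁⁴ − T₂⁴)/(1/ε₁ + 1/ε₂ − 1).
T₁⁴ − T₂⁴ = 3.969×10⁹ − 7.610×10⁷ = 3.893×10⁹ K⁴.
1/ε₁ + 1/ε₂ − 1 = 1.075 + 1.370 − 1 = 1.445.
q = 5.67×10⁻⁸ × 3.893×10⁹ / 1.445.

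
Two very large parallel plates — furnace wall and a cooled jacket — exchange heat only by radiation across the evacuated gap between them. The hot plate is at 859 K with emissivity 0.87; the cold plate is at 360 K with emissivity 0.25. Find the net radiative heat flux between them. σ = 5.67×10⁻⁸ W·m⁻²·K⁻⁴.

For two infinite grey parallel plates, q = σ(T₁⁴ − T₂⁴)/(1/ε₁ + 1/ε₂ − 1).
T₁⁴ − T₂⁴ = 5.445×10¹¹ − 1.680×10¹⁰ = 5.277×10¹¹ K⁴.
1/ε₁ + 1/ε₂ − 1 = 1.149 + 4.000 − 1 = 4.149.
q = 5.67×10⁻⁸ × 5.277×10¹¹ / 4.149.

q ≈ 7210 W/m²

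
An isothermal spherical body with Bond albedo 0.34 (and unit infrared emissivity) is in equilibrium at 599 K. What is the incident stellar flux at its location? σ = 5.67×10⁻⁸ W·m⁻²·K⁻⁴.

S ≈ 44200 W/m²

(1−a)S·πr² = σ·4πr²·T⁴ ⇒ S = 4σT⁴/(1−a).
S = 4·5.67×10⁻⁸·1.287×10¹¹/0.660.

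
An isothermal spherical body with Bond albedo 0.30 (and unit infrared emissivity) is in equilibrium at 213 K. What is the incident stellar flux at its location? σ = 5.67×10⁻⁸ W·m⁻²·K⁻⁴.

(1−a)S·πr² = σ·4πr²·T⁴ ⇒ S = 4σT⁴/(1−a).
S = 4·5.67×10⁻⁸·2.058×10⁹/0.700.

S ≈ 667 W/m²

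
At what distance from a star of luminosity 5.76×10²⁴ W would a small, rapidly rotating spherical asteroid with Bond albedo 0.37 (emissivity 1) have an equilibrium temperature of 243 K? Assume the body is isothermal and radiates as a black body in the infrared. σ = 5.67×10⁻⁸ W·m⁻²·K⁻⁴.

d ≈ 1.91×10¹⁰ m

For an isothermal black-emitting sphere, (1−a)S·πr² = σ·4πr²·T⁴ ⇒ S = 4σT⁴/(1−a).
S = 4·5.67×10⁻⁸·(243)⁴/0.630 = 1255 W/m².
Flux falls as S = L/(4πd²), so d = √(L/(4πS)) = √(5.76×10²⁴/(4π·1255)).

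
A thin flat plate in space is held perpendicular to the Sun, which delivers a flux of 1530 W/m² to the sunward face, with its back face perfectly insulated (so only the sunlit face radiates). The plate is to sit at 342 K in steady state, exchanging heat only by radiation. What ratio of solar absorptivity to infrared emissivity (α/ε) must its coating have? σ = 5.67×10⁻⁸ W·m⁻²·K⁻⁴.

α/ε ≈ 0.507

Balance: αS·A = εσ·1A·T⁴ ⇒ α/ε = σT⁴/S.
α/ε = 5.67×10⁻⁸·(342)⁴/1530 = 5.67×10⁻⁸·1.368×10¹⁰/1530.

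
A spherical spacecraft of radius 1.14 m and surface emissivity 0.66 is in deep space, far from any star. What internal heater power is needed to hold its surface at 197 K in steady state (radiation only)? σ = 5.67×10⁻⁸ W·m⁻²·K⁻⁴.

P = εσ·4πr²·T⁴.
4πr² = 16.33 m²; T⁴ = 1.506×10⁹ K⁴.
P = 0.66·5.67×10⁻⁸·16.33·1.506×10⁹.

P ≈ 920 W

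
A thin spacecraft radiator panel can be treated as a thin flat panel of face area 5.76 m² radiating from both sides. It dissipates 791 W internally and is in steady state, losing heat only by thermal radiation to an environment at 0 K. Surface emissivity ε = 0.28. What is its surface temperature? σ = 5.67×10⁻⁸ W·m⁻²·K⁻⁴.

Steady state: internal power = radiated power, P = εσA T⁴.
Radiating area A = 2·5.76 = 11.52 m².
T⁴ = P/(εσA) = 791/(0.28·5.67×10⁻⁸·11.52) = 4.325×10⁹ K⁴.
T = (4.325×10⁹)^(1/4).

T ≈ 256 K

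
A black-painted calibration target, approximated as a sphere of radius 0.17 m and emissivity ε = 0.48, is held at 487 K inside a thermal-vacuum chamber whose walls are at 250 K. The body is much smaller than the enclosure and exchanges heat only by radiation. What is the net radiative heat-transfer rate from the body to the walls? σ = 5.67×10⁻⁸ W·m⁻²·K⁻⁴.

P_net ≈ 517 W

For a small grey body in a large enclosure: P_net = εσA(T_body⁴ − T_wall⁴).
A = 4πr² = 0.3632 m²; T_body⁴ − T_wall⁴ = 5.625×10¹⁰ − 3.906×10⁹ = 5.234×10¹⁰ K⁴.
|P_net| = 0.48·5.67×10⁻⁸·0.3632·5.234×10¹⁰.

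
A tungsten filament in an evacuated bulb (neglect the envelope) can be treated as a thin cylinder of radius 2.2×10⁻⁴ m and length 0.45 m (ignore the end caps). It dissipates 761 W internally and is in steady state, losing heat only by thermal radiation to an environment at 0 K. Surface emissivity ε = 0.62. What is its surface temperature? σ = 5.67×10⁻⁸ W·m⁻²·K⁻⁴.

T ≈ 2430 K

Steady state: internal power = radiated power, P = εσA T⁴.
Radiating area A = 2πrL = 6.220×10⁻⁴ m².
T⁴ = P/(εσA) = 761/(0.62·5.67×10⁻⁸·6.220×10⁻⁴) = 3.480×10¹³ K⁴.
T = (3.480×10¹³)^(1/4).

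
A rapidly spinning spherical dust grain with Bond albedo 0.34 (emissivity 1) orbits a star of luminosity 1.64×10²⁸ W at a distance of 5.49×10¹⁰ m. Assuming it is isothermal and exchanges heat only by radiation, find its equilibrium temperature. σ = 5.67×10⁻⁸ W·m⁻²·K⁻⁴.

First find the stellar flux at distance d: S = L/(4πd²) = 1.64×10²⁸/(4π·(5.49×10¹⁰)²) = 4.330×10⁵ W/m².
For an isothermal sphere, absorbed (1−a)S·πr² = emitted σ·4πr²·T⁴, so T⁴ = (1−a)S/(4σ).
T⁴ = 0.660·4.330×10⁵/(4·5.67×10⁻⁸) = 1.260×10¹² K⁴.

T ≈ 1060 K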